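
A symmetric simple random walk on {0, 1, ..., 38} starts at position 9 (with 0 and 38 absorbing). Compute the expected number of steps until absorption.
E[τ | X_0 = 9] = 261

Let v_k = E[τ | X_0 = k]. Boundary: v_0 = v_38 = 0. Recurrence: v_k = 1 + (v_{k-1} + v_{k+1})/2 for 1 ≤ k ≤ 37. The particular solution to v_k − (v_{k-1} + v_{k+1})/2 = 1 is v_k = −k^2. Adding homogeneous solution A + B k and matching boundaries gives v_k = k (38 − k). Substituting k = 9: v_9 = 9 · 29 = 261.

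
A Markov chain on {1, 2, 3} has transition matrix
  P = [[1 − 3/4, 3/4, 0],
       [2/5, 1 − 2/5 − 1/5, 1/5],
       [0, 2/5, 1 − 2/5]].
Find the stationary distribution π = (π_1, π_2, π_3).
π = (16/61, 30/61, 15/61)

This is a birth-death chain on three states, which satisfies detailed balance: π_1 · P_{12} = π_2 · P_{21} and π_2 · P_{23} = π_3 · P_{32}.
From π_1 · 3/4 = π_2 · 2/5: π_2/π_1 = (3/4)/(2/5) = 15/8.
From π_2 · 1/5 = π_3 · 2/5: π_3/π_2 = (1/5)/(2/5) = 1/2.
Take π_1 proportional to 1; then unnormalized π = (1, 15/8, 15/16). Normalize by dividing by the sum 61/16:
  π = (16/61, 30/61, 15/61).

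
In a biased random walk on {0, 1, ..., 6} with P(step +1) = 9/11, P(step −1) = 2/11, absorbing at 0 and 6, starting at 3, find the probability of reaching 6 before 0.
P(hit 6 before 0) = (1 − (2/9)^3) / (1 − (2/9)^6) = 729/737

Let u_k denote P(reach 6 before 0 | start at k). Boundary: u_0 = 0, u_6 = 1. Recurrence: u_k = 9/11·u_{k+1} + 2/11·u_{k-1} for 1 ≤ k ≤ 5. Try u_k = A + B·r^k with r = q/p = (2/11)/(9/11) = 2/9. Substitution satisfies the recurrence; boundary conditions give:
  u_k = (1 − r^k) / (1 − r^N) = (1 − (2/9)^3) / (1 − (2/9)^6) = 729/737.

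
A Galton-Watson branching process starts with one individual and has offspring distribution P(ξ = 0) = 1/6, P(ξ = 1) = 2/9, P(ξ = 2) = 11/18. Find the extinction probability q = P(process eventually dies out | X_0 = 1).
q = 3/11

The pgf is f(s) = 1/6 + 2/9·s + 11/18·s². The extinction probability q is the smallest fixed point of f in [0, 1]. Setting s = f(s):
  11/18·s² + (2/9 − 1)·s + 1/6 = 0
  11/18·s² − (1/6 + 11/18)·s + 1/6 = 0
which factors as (s − 1)·(11/18·s − 1/6) = 0, giving roots s = 1 and s = (1/6)/(11/18) = 3/11.
Mean offspring μ = 2/9 + 2·11/18 = 13/9 > 1 (supercritical), so q < 1. The extinction probability is the smaller root: q = (1/6)/(11/18) = 3/11.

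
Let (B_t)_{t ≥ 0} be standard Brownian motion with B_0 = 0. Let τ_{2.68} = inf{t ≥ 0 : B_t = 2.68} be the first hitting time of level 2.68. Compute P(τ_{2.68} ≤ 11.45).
P(τ_{2.68} ≤ 11.45) = 2(1 − Φ(2.68/√11.45)) = 2(1 − Φ(0.7920)) ≈ 0.4284

By the reflection principle for standard BM, P(τ_b ≤ t) = 2 · P(B_t ≥ b). Since B_t ~ N(0, t), P(B_t ≥ 2.68) = 1 − Φ(2.68/√t) = 1 − Φ(2.68/√11.45) = 1 − Φ(0.7920) ≈ 0.21418. Doubling: P(τ_{2.68} ≤ 11.45) ≈ 2 · 0.21418 = 0.42836 ≈ 0.4284.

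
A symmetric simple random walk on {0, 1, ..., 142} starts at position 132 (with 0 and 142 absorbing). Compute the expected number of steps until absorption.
E[τ | X_0 = 132] = 1320

Let v_k = E[τ | X_0 = k]. Boundary: v_0 = v_142 = 0. Recurrence: v_k = 1 + (v_{k-1} + v_{k+1})/2 for 1 ≤ k ≤ 141. The particular solution to v_k − (v_{k-1} + v_{k+1})/2 = 1 is v_k = −k^2. Adding homogeneous solution A + B k and matching boundaries gives v_k = k (142 − k). Substituting k = 132: v_132 = 132 · 10 = 1320.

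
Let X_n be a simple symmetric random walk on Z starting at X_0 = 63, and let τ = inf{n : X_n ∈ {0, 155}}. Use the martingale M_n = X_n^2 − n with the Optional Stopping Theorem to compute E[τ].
E[τ] = 5796

M_n = X_n^2 − n is a martingale (since E[X_{n+1}^2 | F_n] = X_n^2 + 1). By OST (τ has finite mean in a bounded region), E[M_τ] = E[M_0] = X_0^2 − 0 = 63^2 = 3969. Also E[M_τ] = E[X_τ^2] − E[τ]. The walk exits at 0 or 155, with P(hit 155 first) = 63/155, so E[X_τ^2] = 155^2 · 63/155 + 0 = 9765. Thus E[τ] = E[X_τ^2] − E[M_τ] = 9765 − 3969 = 5796 = 63(155 − 63) = 5796.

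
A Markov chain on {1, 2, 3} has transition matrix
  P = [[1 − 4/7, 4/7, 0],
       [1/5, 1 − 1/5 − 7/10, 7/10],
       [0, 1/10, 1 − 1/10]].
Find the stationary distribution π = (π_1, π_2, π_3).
π = (7/167, 20/167, 140/167)

This is a birth-death chain on three states, which satisfies detailed balance: π_1 · P_{12} = π_2 · P_{21} and π_2 · P_{23} = π_3 · P_{32}.
From π_1 · 4/7 = π_2 · 1/5: π_2/π_1 = (4/7)/(1/5) = 20/7.
From π_2 · 7/10 = π_3 · 1/10: π_3/π_2 = (7/10)/(1/10) = 7.
Take π_1 proportional to 1; then unnormalized π = (1, 20/7, 20). Normalize by dividing by the sum 167/7:
  π = (7/167, 20/167, 140/167).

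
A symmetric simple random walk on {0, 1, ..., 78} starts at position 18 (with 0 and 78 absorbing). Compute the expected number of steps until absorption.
E[τ | X_0 = 18] = 1080

Let v_k = E[τ | X_0 = k]. Boundary: v_0 = v_78 = 0. Recurrence: v_k = 1 + (v_{k-1} + v_{k+1})/2 for 1 ≤ k ≤ 77. The particular solution to v_k − (v_{k-1} + v_{k+1})/2 = 1 is v_k = −k^2. Adding homogeneous solution A + B k and matching boundaries gives v_k = k (78 − k). Substituting k = 18: v_18 = 18 · 60 = 1080.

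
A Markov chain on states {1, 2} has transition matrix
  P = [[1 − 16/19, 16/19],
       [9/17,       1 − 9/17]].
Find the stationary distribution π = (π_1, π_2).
π_1 = 171/443, π_2 = 272/443

Solve πP = π with π_1 + π_2 = 1. From πP = π: π_1 · (1 − 16/19) + π_2 · 9/17 = π_1 ⇒ π_2 · 9/17 = π_1 · 16/19 ⇒ π_2/π_1 = (16/19)/(9/17) = 272/171. Together with π_1 + π_2 = 1:
  π_1 = (9/17)/(16/19 + 9/17) = (9/17)/(443/323) = 171/443,
  π_2 = (16/19)/(16/19 + 9/17) = (16/19)/(443/323) = 272/443.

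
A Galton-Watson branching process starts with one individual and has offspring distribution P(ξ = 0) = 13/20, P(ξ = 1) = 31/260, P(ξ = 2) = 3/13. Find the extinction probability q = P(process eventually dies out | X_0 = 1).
q = 1

Mean offspring μ = 0·13/20 + 1·31/260 + 2·3/13 = 151/260 ≤ 1. For μ ≤ 1 with offspring not concentrated at 1, the Galton-Watson process goes extinct almost surely, so q = 1.
(Algebraic check: The pgf is f(s) = 13/20 + 31/260·s + 3/13·s². The extinction probability q is the smallest fixed point of f in [0, 1]. Setting s = f(s):
  3/13·s² + (31/260 − 1)·s + 13/20 = 0
  3/13·s² − (13/20 + 3/13)·s + 13/20 = 0
which factors as (s − 1)·(3/13·s − 13/20) = 0, giving roots s = 1 and s = (13/20)/(3/13) = 169/60. Since 169/60 ≥ 1, the smallest root in [0, 1] is s = 1.)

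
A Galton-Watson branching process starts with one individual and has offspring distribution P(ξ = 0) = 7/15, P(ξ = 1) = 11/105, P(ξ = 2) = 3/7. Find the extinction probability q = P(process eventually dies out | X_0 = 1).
q = 1

Mean offspring μ = 0·7/15 + 1·11/105 + 2·3/7 = 101/105 ≤ 1. For μ ≤ 1 with offspring not concentrated at 1, the Galton-Watson process goes extinct almost surely, so q = 1.
(Algebraic check: The pgf is f(s) = 7/15 + 11/105·s + 3/7·s². The extinction probability q is the smallest fixed point of f in [0, 1]. Setting s = f(s):
  3/7·s² + (11/105 − 1)·s + 7/15 = 0
  3/7·s² − (7/15 + 3/7)·s + 7/15 = 0
which factors as (s − 1)·(3/7·s − 7/15) = 0, giving roots s = 1 and s = (7/15)/(3/7) = 49/45. Since 49/45 ≥ 1, the smallest root in [0, 1] is s = 1.)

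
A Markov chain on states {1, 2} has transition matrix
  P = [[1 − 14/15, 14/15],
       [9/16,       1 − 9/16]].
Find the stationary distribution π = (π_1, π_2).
π_1 = 135/359, π_2 = 224/359

Solve πP = π with π_1 + π_2 = 1. From πP = π: π_1 · (1 − 14/15) + π_2 · 9/16 = π_1 ⇒ π_2 · 9/16 = π_1 · 14/15 ⇒ π_2/π_1 = (14/15)/(9/16) = 224/135. Together with π_1 + π_2 = 1:
  π_1 = (9/16)/(14/15 + 9/16) = (9/16)/(359/240) = 135/359,
  π_2 = (14/15)/(14/15 + 9/16) = (14/15)/(359/240) = 224/359.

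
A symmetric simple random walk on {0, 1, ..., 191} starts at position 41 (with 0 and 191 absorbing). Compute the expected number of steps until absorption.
E[τ | X_0 = 41] = 6150

Let v_k = E[τ | X_0 = k]. Boundary: v_0 = v_191 = 0. Recurrence: v_k = 1 + (v_{k-1} + v_{k+1})/2 for 1 ≤ k ≤ 190. The particular solution to v_k − (v_{k-1} + v_{k+1})/2 = 1 is v_k = −k^2. Adding homogeneous solution A + B k and matching boundaries gives v_k = k (191 − k). Substituting k = 41: v_41 = 41 · 150 = 6150.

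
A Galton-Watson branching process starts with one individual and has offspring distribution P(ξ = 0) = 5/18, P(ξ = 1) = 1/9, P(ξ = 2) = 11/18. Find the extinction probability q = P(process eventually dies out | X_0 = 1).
q = 5/11

The pgf is f(s) = 5/18 + 1/9·s + 11/18·s². The extinction probability q is the smallest fixed point of f in [0, 1]. Setting s = f(s):
  11/18·s² + (1/9 − 1)·s + 5/18 = 0
  11/18·s² − (5/18 + 11/18)·s + 5/18 = 0
which factors as (s − 1)·(11/18·s − 5/18) = 0, giving roots s = 1 and s = (5/18)/(11/18) = 5/11.
Mean offspring μ = 1/9 + 2·11/18 = 4/3 > 1 (supercritical), so q < 1. The extinction probability is the smaller root: q = (5/18)/(11/18) = 5/11.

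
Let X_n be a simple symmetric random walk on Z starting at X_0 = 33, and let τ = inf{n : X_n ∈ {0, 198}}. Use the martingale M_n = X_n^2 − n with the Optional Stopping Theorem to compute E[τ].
E[τ] = 5445

M_n = X_n^2 − n is a martingale (since E[X_{n+1}^2 | F_n] = X_n^2 + 1). By OST (τ has finite mean in a bounded region), E[M_τ] = E[M_0] = X_0^2 − 0 = 33^2 = 1089. Also E[M_τ] = E[X_τ^2] − E[τ]. The walk exits at 0 or 198, with P(hit 198 first) = 33/198, so E[X_τ^2] = 198^2 · 33/198 + 0 = 6534. Thus E[τ] = E[X_τ^2] − E[M_τ] = 6534 − 1089 = 5445 = 33(198 − 33) = 5445.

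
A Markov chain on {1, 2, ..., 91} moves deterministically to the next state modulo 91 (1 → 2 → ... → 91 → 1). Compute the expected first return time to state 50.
E[T_50 | X_0 = 50] = 91

The chain cycles deterministically, so starting at state 50 it returns in exactly 91 steps. Equivalently, the stationary distribution is uniform π_j = 1/91 for every state j, so by Kac's formula E[T_50] = 1/π_50 = 91.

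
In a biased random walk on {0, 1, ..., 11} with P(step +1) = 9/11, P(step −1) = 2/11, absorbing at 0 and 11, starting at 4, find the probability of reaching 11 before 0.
P(hit 11 before 0) = (1 − (2/9)^4) / (1 − (2/9)^11) = 4472076015/4483008223

Let u_k denote P(reach 11 before 0 | start at k). Boundary: u_0 = 0, u_11 = 1. Recurrence: u_k = 9/11·u_{k+1} + 2/11·u_{k-1} for 1 ≤ k ≤ 10. Try u_k = A + B·r^k with r = q/p = (2/11)/(9/11) = 2/9. Substitution satisfies the recurrence; boundary conditions give:
  u_k = (1 − r^k) / (1 − r^N) = (1 − (2/9)^4) / (1 − (2/9)^11) = 4472076015/4483008223.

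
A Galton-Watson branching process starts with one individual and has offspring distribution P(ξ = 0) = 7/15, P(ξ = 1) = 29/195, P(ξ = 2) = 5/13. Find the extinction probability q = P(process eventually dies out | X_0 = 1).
q = 1

Mean offspring μ = 0·7/15 + 1·29/195 + 2·5/13 = 179/195 ≤ 1. For μ ≤ 1 with offspring not concentrated at 1, the Galton-Watson process goes extinct almost surely, so q = 1.
(Algebraic check: The pgf is f(s) = 7/15 + 29/195·s + 5/13·s². The extinction probability q is the smallest fixed point of f in [0, 1]. Setting s = f(s):
  5/13·s² + (29/195 − 1)·s + 7/15 = 0
  5/13·s² − (7/15 + 5/13)·s + 7/15 = 0
which factors as (s − 1)·(5/13·s − 7/15) = 0, giving roots s = 1 and s = (7/15)/(5/13) = 91/75. Since 91/75 ≥ 1, the smallest root in [0, 1] is s = 1.)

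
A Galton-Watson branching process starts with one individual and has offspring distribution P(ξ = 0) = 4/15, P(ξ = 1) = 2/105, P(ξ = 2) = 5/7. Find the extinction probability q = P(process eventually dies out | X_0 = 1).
q = 28/75

The pgf is f(s) = 4/15 + 2/105·s + 5/7·s². The extinction probability q is the smallest fixed point of f in [0, 1]. Setting s = f(s):
  5/7·s² + (2/105 − 1)·s + 4/15 = 0
  5/7·s² − (4/15 + 5/7)·s + 4/15 = 0
which factors as (s − 1)·(5/7·s − 4/15) = 0, giving roots s = 1 and s = (4/15)/(5/7) = 28/75.
Mean offspring μ = 2/105 + 2·5/7 = 152/105 > 1 (supercritical), so q < 1. The extinction probability is the smaller root: q = (4/15)/(5/7) = 28/75.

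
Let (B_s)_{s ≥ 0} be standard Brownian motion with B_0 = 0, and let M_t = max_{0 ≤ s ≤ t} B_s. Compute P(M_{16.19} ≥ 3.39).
P(M_{16.19} ≥ 3.39) = 2·P(B_{16.19} ≥ 3.39) = 2(1 − Φ(3.39/√16.19)) ≈ 0.3995

By the reflection principle for Brownian motion, P(M_t ≥ a) = 2 · P(B_t ≥ a) for a ≥ 0. Since B_t ~ N(0, t), P(B_t ≥ 3.39) = 1 − Φ(3.39/√t) = 1 − Φ(3.39/√16.19) = 1 − Φ(0.8425). So
  P(M_{16.19} ≥ 3.39) = 2(1 − Φ(0.8425)) ≈ 0.3995.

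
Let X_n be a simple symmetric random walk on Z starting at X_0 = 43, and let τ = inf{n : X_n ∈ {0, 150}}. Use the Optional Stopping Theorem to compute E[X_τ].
E[X_τ] = 43

X_n is a martingale and τ is a bounded-mean stopping time (indeed τ is finite a.s. with bounded expectation since the walk is in a bounded region). By the OST, E[X_τ] = E[X_0] = 43. Equivalently: E[X_τ] = 150 · P(hit 150 first) + 0 · P(hit 0 first) = 150 · (43/150) = 43.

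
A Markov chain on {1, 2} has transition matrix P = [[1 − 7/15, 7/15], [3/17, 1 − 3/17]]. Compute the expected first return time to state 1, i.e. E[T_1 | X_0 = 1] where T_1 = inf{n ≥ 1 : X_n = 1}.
E[T_1 | X_0 = 1] = 1/π_1 = 164/45

For an irreducible recurrent Markov chain with stationary distribution π, E[T_i | X_0 = i] = 1/π_i (Kac's formula). Here π_1 = (3/17)/(7/15 + 3/17) = (3/17)/(164/255) = 45/164, so E[T_1 | X_0 = 1] = 1/π_1 = (7/15 + 3/17)/(3/17) = (164/255)/(3/17) = 164/45.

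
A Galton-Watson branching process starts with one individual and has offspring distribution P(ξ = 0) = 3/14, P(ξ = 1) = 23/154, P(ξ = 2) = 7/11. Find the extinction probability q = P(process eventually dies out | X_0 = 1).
q = 33/98

The pgf is f(s) = 3/14 + 23/154·s + 7/11·s². The extinction probability q is the smallest fixed point of f in [0, 1]. Setting s = f(s):
  7/11·s² + (23/154 − 1)·s + 3/14 = 0
  7/11·s² − (3/14 + 7/11)·s + 3/14 = 0
which factors as (s − 1)·(7/11·s − 3/14) = 0, giving roots s = 1 and s = (3/14)/(7/11) = 33/98.
Mean offspring μ = 23/154 + 2·7/11 = 219/154 > 1 (supercritical), so q < 1. The extinction probability is the smaller root: q = (3/14)/(7/11) = 33/98.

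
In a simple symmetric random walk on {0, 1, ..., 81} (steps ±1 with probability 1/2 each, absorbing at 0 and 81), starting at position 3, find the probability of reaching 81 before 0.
P(hit 81 before 0) = 3/81 = 1/27

Let u_k = P(hit 81 before 0 | start at k). Then u_0 = 0, u_81 = 1, and u_k = u_{k-1}/2 + u_{k+1}/2 for 1 ≤ k ≤ 80. This harmonic recurrence is solved by u_k = k/81, giving u_3 = 3/81 = 1/27.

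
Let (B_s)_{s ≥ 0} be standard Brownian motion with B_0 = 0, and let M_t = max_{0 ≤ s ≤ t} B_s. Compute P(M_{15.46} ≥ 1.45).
P(M_{15.46} ≥ 1.45) = 2·P(B_{15.46} ≥ 1.45) = 2(1 − Φ(1.45/√15.46)) ≈ 0.7123

By the reflection principle for Brownian motion, P(M_t ≥ a) = 2 · P(B_t ≥ a) for a ≥ 0. Since B_t ~ N(0, t), P(B_t ≥ 1.45) = 1 − Φ(1.45/√t) = 1 − Φ(1.45/√15.46) = 1 − Φ(0.3688). So
  P(M_{15.46} ≥ 1.45) = 2(1 − Φ(0.3688)) ≈ 0.7123.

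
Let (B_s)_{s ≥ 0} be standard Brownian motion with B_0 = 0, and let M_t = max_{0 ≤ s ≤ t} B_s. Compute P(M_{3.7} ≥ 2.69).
P(M_{3.7} ≥ 2.69) = 2·P(B_{3.7} ≥ 2.69) = 2(1 − Φ(2.69/√3.7)) ≈ 0.1620

By the reflection principle for Brownian motion, P(M_t ≥ a) = 2 · P(B_t ≥ a) for a ≥ 0. Since B_t ~ N(0, t), P(B_t ≥ 2.69) = 1 − Φ(2.69/√t) = 1 − Φ(2.69/√3.7) = 1 − Φ(1.3985). So
  P(M_{3.7} ≥ 2.69) = 2(1 − Φ(1.3985)) ≈ 0.1620.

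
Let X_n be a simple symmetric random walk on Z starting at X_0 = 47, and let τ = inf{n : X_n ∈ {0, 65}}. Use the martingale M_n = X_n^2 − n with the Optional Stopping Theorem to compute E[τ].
E[τ] = 846

M_n = X_n^2 − n is a martingale (since E[X_{n+1}^2 | F_n] = X_n^2 + 1). By OST (τ has finite mean in a bounded region), E[M_τ] = E[M_0] = X_0^2 − 0 = 47^2 = 2209. Also E[M_τ] = E[X_τ^2] − E[τ]. The walk exits at 0 or 65, with P(hit 65 first) = 47/65, so E[X_τ^2] = 65^2 · 47/65 + 0 = 3055. Thus E[τ] = E[X_τ^2] − E[M_τ] = 3055 − 2209 = 846 = 47(65 − 47) = 846.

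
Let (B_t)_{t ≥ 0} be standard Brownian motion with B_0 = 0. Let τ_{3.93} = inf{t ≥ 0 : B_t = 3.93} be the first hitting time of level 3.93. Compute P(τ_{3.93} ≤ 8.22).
P(τ_{3.93} ≤ 8.22) = 2(1 − Φ(3.93/√8.22)) = 2(1 − Φ(1.3707)) ≈ 0.1705

By the reflection principle for standard BM, P(τ_b ≤ t) = 2 · P(B_t ≥ b). Since B_t ~ N(0, t), P(B_t ≥ 3.93) = 1 − Φ(3.93/√t) = 1 − Φ(3.93/√8.22) = 1 − Φ(1.3707) ≈ 0.08523. Doubling: P(τ_{3.93} ≤ 8.22) ≈ 2 · 0.08523 = 0.17046 ≈ 0.1705.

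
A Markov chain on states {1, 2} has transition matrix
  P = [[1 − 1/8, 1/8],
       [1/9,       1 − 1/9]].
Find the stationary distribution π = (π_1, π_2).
π_1 = 8/17, π_2 = 9/17

Solve πP = π with π_1 + π_2 = 1. From πP = π: π_1 · (1 − 1/8) + π_2 · 1/9 = π_1 ⇒ π_2 · 1/9 = π_1 · 1/8 ⇒ π_2/π_1 = (1/8)/(1/9) = 9/8. Together with π_1 + π_2 = 1:
  π_1 = (1/9)/(1/8 + 1/9) = (1/9)/(17/72) = 8/17,
  π_2 = (1/8)/(1/8 + 1/9) = (1/8)/(17/72) = 9/17.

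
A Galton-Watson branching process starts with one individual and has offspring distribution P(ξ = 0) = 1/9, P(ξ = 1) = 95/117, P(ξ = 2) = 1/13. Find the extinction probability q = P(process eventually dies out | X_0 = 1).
q = 1

Mean offspring μ = 0·1/9 + 1·95/117 + 2·1/13 = 113/117 ≤ 1. For μ ≤ 1 with offspring not concentrated at 1, the Galton-Watson process goes extinct almost surely, so q = 1.
(Algebraic check: The pgf is f(s) = 1/9 + 95/117·s + 1/13·s². The extinction probability q is the smallest fixed point of f in [0, 1]. Setting s = f(s):
  1/13·s² + (95/117 − 1)·s + 1/9 = 0
  1/13·s² − (1/9 + 1/13)·s + 1/9 = 0
which factors as (s − 1)·(1/13·s − 1/9) = 0, giving roots s = 1 and s = (1/9)/(1/13) = 13/9. Since 13/9 ≥ 1, the smallest root in [0, 1] is s = 1.)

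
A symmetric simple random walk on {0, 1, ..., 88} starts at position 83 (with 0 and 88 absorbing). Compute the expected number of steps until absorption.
E[τ | X_0 = 83] = 415

Let v_k = E[τ | X_0 = k]. Boundary: v_0 = v_88 = 0. Recurrence: v_k = 1 + (v_{k-1} + v_{k+1})/2 for 1 ≤ k ≤ 87. The particular solution to v_k − (v_{k-1} + v_{k+1})/2 = 1 is v_k = −k^2. Adding homogeneous solution A + B k and matching boundaries gives v_k = k (88 − k). Substituting k = 83: v_83 = 83 · 5 = 415.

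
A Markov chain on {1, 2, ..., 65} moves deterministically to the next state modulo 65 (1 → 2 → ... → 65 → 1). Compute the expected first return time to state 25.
E[T_25 | X_0 = 25] = 65

The chain cycles deterministically, so starting at state 25 it returns in exactly 65 steps. Equivalently, the stationary distribution is uniform π_j = 1/65 for every state j, so by Kac's formula E[T_25] = 1/π_25 = 65.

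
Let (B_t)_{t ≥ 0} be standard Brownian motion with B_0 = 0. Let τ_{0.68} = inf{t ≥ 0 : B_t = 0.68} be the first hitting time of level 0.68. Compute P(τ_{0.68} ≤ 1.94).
P(τ_{0.68} ≤ 1.94) = 2(1 − Φ(0.68/√1.94)) = 2(1 − Φ(0.4882)) ≈ 0.6254

By the reflection principle for standard BM, P(τ_b ≤ t) = 2 · P(B_t ≥ b). Since B_t ~ N(0, t), P(B_t ≥ 0.68) = 1 − Φ(0.68/√t) = 1 − Φ(0.68/√1.94) = 1 − Φ(0.4882) ≈ 0.31270. Doubling: P(τ_{0.68} ≤ 1.94) ≈ 2 · 0.31270 = 0.62540 ≈ 0.6254.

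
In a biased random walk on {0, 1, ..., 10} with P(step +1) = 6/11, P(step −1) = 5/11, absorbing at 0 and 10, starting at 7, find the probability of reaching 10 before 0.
P(hit 10 before 0) = (1 − (5/6)^7) / (1 − (5/6)^10) = 43591176/50700551

Let u_k denote P(reach 10 before 0 | start at k). Boundary: u_0 = 0, u_10 = 1. Recurrence: u_k = 6/11·u_{k+1} + 5/11·u_{k-1} for 1 ≤ k ≤ 9. Try u_k = A + B·r^k with r = q/p = (5/11)/(6/11) = 5/6. Substitution satisfies the recurrence; boundary conditions give:
  u_k = (1 − r^k) / (1 − r^N) = (1 − (5/6)^7) / (1 − (5/6)^10) = 43591176/50700551.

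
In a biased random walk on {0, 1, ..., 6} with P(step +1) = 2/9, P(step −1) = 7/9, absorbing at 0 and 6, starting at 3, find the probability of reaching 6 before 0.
P(hit 6 before 0) = (1 − (7/2)^3) / (1 − (7/2)^6) = 8/351

Let u_k denote P(reach 6 before 0 | start at k). Boundary: u_0 = 0, u_6 = 1. Recurrence: u_k = 2/9·u_{k+1} + 7/9·u_{k-1} for 1 ≤ k ≤ 5. Try u_k = A + B·r^k with r = q/p = (7/9)/(2/9) = 7/2. Substitution satisfies the recurrence; boundary conditions give:
  u_k = (1 − r^k) / (1 − r^N) = (1 − (7/2)^3) / (1 − (7/2)^6) = 8/351.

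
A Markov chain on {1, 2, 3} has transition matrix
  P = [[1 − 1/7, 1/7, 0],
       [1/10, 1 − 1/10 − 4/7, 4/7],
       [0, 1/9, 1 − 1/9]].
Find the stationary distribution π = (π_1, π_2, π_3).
π = (49/479, 70/479, 360/479)

This is a birth-death chain on three states, which satisfies detailed balance: π_1 · P_{12} = π_2 · P_{21} and π_2 · P_{23} = π_3 · P_{32}.
From π_1 · 1/7 = π_2 · 1/10: π_2/π_1 = (1/7)/(1/10) = 10/7.
From π_2 · 4/7 = π_3 · 1/9: π_3/π_2 = (4/7)/(1/9) = 36/7.
Take π_1 proportional to 1; then unnormalized π = (1, 10/7, 360/49). Normalize by dividing by the sum 479/49:
  π = (49/479, 70/479, 360/479).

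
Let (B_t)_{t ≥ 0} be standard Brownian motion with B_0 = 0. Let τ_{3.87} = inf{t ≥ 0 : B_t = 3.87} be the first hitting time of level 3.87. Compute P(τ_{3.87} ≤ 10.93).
P(τ_{3.87} ≤ 10.93) = 2(1 − Φ(3.87/√10.93)) = 2(1 − Φ(1.1706)) ≈ 0.2418

By the reflection principle for standard BM, P(τ_b ≤ t) = 2 · P(B_t ≥ b). Since B_t ~ N(0, t), P(B_t ≥ 3.87) = 1 − Φ(3.87/√t) = 1 − Φ(3.87/√10.93) = 1 − Φ(1.1706) ≈ 0.12088. Doubling: P(τ_{3.87} ≤ 10.93) ≈ 2 · 0.12088 = 0.24176 ≈ 0.2418.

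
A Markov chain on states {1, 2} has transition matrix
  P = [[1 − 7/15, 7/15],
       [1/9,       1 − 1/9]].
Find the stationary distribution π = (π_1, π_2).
π_1 = 5/26, π_2 = 21/26

Solve πP = π with π_1 + π_2 = 1. From πP = π: π_1 · (1 − 7/15) + π_2 · 1/9 = π_1 ⇒ π_2 · 1/9 = π_1 · 7/15 ⇒ π_2/π_1 = (7/15)/(1/9) = 21/5. Together with π_1 + π_2 = 1:
  π_1 = (1/9)/(7/15 + 1/9) = (1/9)/(26/45) = 5/26,
  π_2 = (7/15)/(7/15 + 1/9) = (7/15)/(26/45) = 21/26.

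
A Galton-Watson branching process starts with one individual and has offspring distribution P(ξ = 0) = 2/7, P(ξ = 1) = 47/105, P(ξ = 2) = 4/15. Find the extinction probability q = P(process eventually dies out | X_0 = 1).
q = 1

Mean offspring μ = 0·2/7 + 1·47/105 + 2·4/15 = 103/105 ≤ 1. For μ ≤ 1 with offspring not concentrated at 1, the Galton-Watson process goes extinct almost surely, so q = 1.
(Algebraic check: The pgf is f(s) = 2/7 + 47/105·s + 4/15·s². The extinction probability q is the smallest fixed point of f in [0, 1]. Setting s = f(s):
  4/15·s² + (47/105 − 1)·s + 2/7 = 0
  4/15·s² − (2/7 + 4/15)·s + 2/7 = 0
which factors as (s − 1)·(4/15·s − 2/7) = 0, giving roots s = 1 and s = (2/7)/(4/15) = 15/14. Since 15/14 ≥ 1, the smallest root in [0, 1] is s = 1.)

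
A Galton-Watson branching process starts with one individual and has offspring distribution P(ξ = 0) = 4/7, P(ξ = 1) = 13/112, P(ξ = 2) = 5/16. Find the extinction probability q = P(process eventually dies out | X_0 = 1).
q = 1

Mean offspring μ = 0·4/7 + 1·13/112 + 2·5/16 = 83/112 ≤ 1. For μ ≤ 1 with offspring not concentrated at 1, the Galton-Watson process goes extinct almost surely, so q = 1.
(Algebraic check: The pgf is f(s) = 4/7 + 13/112·s + 5/16·s². The extinction probability q is the smallest fixed point of f in [0, 1]. Setting s = f(s):
  5/16·s² + (13/112 − 1)·s + 4/7 = 0
  5/16·s² − (4/7 + 5/16)·s + 4/7 = 0
which factors as (s − 1)·(5/16·s − 4/7) = 0, giving roots s = 1 and s = (4/7)/(5/16) = 64/35. Since 64/35 ≥ 1, the smallest root in [0, 1] is s = 1.)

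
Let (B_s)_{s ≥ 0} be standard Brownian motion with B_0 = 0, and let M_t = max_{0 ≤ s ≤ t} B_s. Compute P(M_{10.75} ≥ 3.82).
P(M_{10.75} ≥ 3.82) = 2·P(B_{10.75} ≥ 3.82) = 2(1 − Φ(3.82/√10.75)) ≈ 0.2440

By the reflection principle for Brownian motion, P(M_t ≥ a) = 2 · P(B_t ≥ a) for a ≥ 0. Since B_t ~ N(0, t), P(B_t ≥ 3.82) = 1 − Φ(3.82/√t) = 1 − Φ(3.82/√10.75) = 1 − Φ(1.1651). So
  P(M_{10.75} ≥ 3.82) = 2(1 − Φ(1.1651)) ≈ 0.2440.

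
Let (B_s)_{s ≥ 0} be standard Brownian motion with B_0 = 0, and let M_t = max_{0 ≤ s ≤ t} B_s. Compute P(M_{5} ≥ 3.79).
P(M_{5} ≥ 3.79) = 2·P(B_{5} ≥ 3.79) = 2(1 − Φ(3.79/√5)) ≈ 0.0901

By the reflection principle for Brownian motion, P(M_t ≥ a) = 2 · P(B_t ≥ a) for a ≥ 0. Since B_t ~ N(0, t), P(B_t ≥ 3.79) = 1 − Φ(3.79/√t) = 1 − Φ(3.79/√5) = 1 − Φ(1.6949). So
  P(M_{5} ≥ 3.79) = 2(1 − Φ(1.6949)) ≈ 0.0901.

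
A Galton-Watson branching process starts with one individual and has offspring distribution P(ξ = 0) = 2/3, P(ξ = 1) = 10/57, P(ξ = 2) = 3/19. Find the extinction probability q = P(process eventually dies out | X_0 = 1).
q = 1

Mean offspring μ = 0·2/3 + 1·10/57 + 2·3/19 = 28/57 ≤ 1. For μ ≤ 1 with offspring not concentrated at 1, the Galton-Watson process goes extinct almost surely, so q = 1.
(Algebraic check: The pgf is f(s) = 2/3 + 10/57·s + 3/19·s². The extinction probability q is the smallest fixed point of f in [0, 1]. Setting s = f(s):
  3/19·s² + (10/57 − 1)·s + 2/3 = 0
  3/19·s² − (2/3 + 3/19)·s + 2/3 = 0
which factors as (s − 1)·(3/19·s − 2/3) = 0, giving roots s = 1 and s = (2/3)/(3/19) = 38/9. Since 38/9 ≥ 1, the smallest root in [0, 1] is s = 1.)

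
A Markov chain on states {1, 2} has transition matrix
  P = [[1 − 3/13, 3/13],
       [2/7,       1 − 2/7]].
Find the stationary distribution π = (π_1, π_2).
π_1 = 26/47, π_2 = 21/47

Solve πP = π with π_1 + π_2 = 1. From πP = π: π_1 · (1 − 3/13) + π_2 · 2/7 = π_1 ⇒ π_2 · 2/7 = π_1 · 3/13 ⇒ π_2/π_1 = (3/13)/(2/7) = 21/26. Together with π_1 + π_2 = 1:
  π_1 = (2/7)/(3/13 + 2/7) = (2/7)/(47/91) = 26/47,
  π_2 = (3/13)/(3/13 + 2/7) = (3/13)/(47/91) = 21/47.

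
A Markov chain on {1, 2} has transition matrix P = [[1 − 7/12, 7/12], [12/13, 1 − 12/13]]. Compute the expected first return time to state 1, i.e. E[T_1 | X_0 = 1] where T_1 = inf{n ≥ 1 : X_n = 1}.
E[T_1 | X_0 = 1] = 1/π_1 = 235/144

For an irreducible recurrent Markov chain with stationary distribution π, E[T_i | X_0 = i] = 1/π_i (Kac's formula). Here π_1 = (12/13)/(7/12 + 12/13) = (12/13)/(235/156) = 144/235, so E[T_1 | X_0 = 1] = 1/π_1 = (7/12 + 12/13)/(12/13) = (235/156)/(12/13) = 235/144.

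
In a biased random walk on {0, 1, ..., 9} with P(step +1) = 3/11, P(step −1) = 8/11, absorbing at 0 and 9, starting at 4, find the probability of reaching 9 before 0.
P(hit 9 before 0) = (1 − (8/3)^4) / (1 − (8/3)^9) = 195129/26839609

Let u_k denote P(reach 9 before 0 | start at k). Boundary: u_0 = 0, u_9 = 1. Recurrence: u_k = 3/11·u_{k+1} + 8/11·u_{k-1} for 1 ≤ k ≤ 8. Try u_k = A + B·r^k with r = q/p = (8/11)/(3/11) = 8/3. Substitution satisfies the recurrence; boundary conditions give:
  u_k = (1 − r^k) / (1 − r^N) = (1 − (8/3)^4) / (1 − (8/3)^9) = 195129/26839609.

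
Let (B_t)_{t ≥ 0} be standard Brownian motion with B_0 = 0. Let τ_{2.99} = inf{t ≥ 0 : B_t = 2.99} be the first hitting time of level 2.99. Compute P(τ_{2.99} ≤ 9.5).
P(τ_{2.99} ≤ 9.5) = 2(1 − Φ(2.99/√9.5)) = 2(1 − Φ(0.9701)) ≈ 0.3320

By the reflection principle for standard BM, P(τ_b ≤ t) = 2 · P(B_t ≥ b). Since B_t ~ N(0, t), P(B_t ≥ 2.99) = 1 − Φ(2.99/√t) = 1 − Φ(2.99/√9.5) = 1 − Φ(0.9701) ≈ 0.16600. Doubling: P(τ_{2.99} ≤ 9.5) ≈ 2 · 0.16600 = 0.33200 ≈ 0.3320.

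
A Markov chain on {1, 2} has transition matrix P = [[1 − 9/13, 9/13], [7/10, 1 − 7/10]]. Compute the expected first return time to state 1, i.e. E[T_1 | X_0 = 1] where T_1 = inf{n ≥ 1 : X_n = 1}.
E[T_1 | X_0 = 1] = 1/π_1 = 181/91

For an irreducible recurrent Markov chain with stationary distribution π, E[T_i | X_0 = i] = 1/π_i (Kac's formula). Here π_1 = (7/10)/(9/13 + 7/10) = (7/10)/(181/130) = 91/181, so E[T_1 | X_0 = 1] = 1/π_1 = (9/13 + 7/10)/(7/10) = (181/130)/(7/10) = 181/91.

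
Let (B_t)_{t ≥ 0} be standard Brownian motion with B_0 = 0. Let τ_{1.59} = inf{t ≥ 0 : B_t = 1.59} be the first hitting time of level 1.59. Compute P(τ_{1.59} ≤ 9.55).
P(τ_{1.59} ≤ 9.55) = 2(1 − Φ(1.59/√9.55)) = 2(1 − Φ(0.5145)) ≈ 0.6069

By the reflection principle for standard BM, P(τ_b ≤ t) = 2 · P(B_t ≥ b). Since B_t ~ N(0, t), P(B_t ≥ 1.59) = 1 − Φ(1.59/√t) = 1 − Φ(1.59/√9.55) = 1 − Φ(0.5145) ≈ 0.30345. Doubling: P(τ_{1.59} ≤ 9.55) ≈ 2 · 0.30345 = 0.60690 ≈ 0.6069.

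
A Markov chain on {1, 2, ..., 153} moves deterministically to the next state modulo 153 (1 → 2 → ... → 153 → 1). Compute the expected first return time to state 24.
E[T_24 | X_0 = 24] = 153

The chain cycles deterministically, so starting at state 24 it returns in exactly 153 steps. Equivalently, the stationary distribution is uniform π_j = 1/153 for every state j, so by Kac's formula E[T_24] = 1/π_24 = 153.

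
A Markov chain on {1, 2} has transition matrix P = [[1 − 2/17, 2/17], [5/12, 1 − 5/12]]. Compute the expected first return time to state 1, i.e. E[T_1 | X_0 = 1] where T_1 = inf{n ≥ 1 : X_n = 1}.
E[T_1 | X_0 = 1] = 1/π_1 = 109/85

For an irreducible recurrent Markov chain with stationary distribution π, E[T_i | X_0 = i] = 1/π_i (Kac's formula). Here π_1 = (5/12)/(2/17 + 5/12) = (5/12)/(109/204) = 85/109, so E[T_1 | X_0 = 1] = 1/π_1 = (2/17 + 5/12)/(5/12) = (109/204)/(5/12) = 109/85.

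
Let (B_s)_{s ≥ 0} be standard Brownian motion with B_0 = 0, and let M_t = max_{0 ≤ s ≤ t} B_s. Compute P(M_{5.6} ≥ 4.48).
P(M_{5.6} ≥ 4.48) = 2·P(B_{5.6} ≥ 4.48) = 2(1 − Φ(4.48/√5.6)) ≈ 0.0583

By the reflection principle for Brownian motion, P(M_t ≥ a) = 2 · P(B_t ≥ a) for a ≥ 0. Since B_t ~ N(0, t), P(B_t ≥ 4.48) = 1 − Φ(4.48/√t) = 1 − Φ(4.48/√5.6) = 1 − Φ(1.8931). So
  P(M_{5.6} ≥ 4.48) = 2(1 − Φ(1.8931)) ≈ 0.0583.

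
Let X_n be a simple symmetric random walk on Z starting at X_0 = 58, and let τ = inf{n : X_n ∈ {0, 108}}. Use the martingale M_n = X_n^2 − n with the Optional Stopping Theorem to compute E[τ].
E[τ] = 2900

M_n = X_n^2 − n is a martingale (since E[X_{n+1}^2 | F_n] = X_n^2 + 1). By OST (τ has finite mean in a bounded region), E[M_τ] = E[M_0] = X_0^2 − 0 = 58^2 = 3364. Also E[M_τ] = E[X_τ^2] − E[τ]. The walk exits at 0 or 108, with P(hit 108 first) = 58/108, so E[X_τ^2] = 108^2 · 58/108 + 0 = 6264. Thus E[τ] = E[X_τ^2] − E[M_τ] = 6264 − 3364 = 2900 = 58(108 − 58) = 2900.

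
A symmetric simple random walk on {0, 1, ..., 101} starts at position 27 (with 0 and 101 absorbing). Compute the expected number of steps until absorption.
E[τ | X_0 = 27] = 1998

Let v_k = E[τ | X_0 = k]. Boundary: v_0 = v_101 = 0. Recurrence: v_k = 1 + (v_{k-1} + v_{k+1})/2 for 1 ≤ k ≤ 100. The particular solution to v_k − (v_{k-1} + v_{k+1})/2 = 1 is v_k = −k^2. Adding homogeneous solution A + B k and matching boundaries gives v_k = k (101 − k). Substituting k = 27: v_27 = 27 · 74 = 1998.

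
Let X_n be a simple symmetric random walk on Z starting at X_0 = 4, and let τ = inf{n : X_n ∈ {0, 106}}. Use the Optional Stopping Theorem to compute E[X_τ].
E[X_τ] = 4

X_n is a martingale and τ is a bounded-mean stopping time (indeed τ is finite a.s. with bounded expectation since the walk is in a bounded region). By the OST, E[X_τ] = E[X_0] = 4. Equivalently: E[X_τ] = 106 · P(hit 106 first) + 0 · P(hit 0 first) = 106 · (4/106) = 4.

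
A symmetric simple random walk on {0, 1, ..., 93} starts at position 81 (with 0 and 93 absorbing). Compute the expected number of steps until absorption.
E[τ | X_0 = 81] = 972

Let v_k = E[τ | X_0 = k]. Boundary: v_0 = v_93 = 0. Recurrence: v_k = 1 + (v_{k-1} + v_{k+1})/2 for 1 ≤ k ≤ 92. The particular solution to v_k − (v_{k-1} + v_{k+1})/2 = 1 is v_k = −k^2. Adding homogeneous solution A + B k and matching boundaries gives v_k = k (93 − k). Substituting k = 81: v_81 = 81 · 12 = 972.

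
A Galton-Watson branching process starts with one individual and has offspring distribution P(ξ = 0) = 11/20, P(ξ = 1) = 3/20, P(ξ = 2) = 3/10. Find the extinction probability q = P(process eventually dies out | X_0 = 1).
q = 1

Mean offspring μ = 0·11/20 + 1·3/20 + 2·3/10 = 3/4 ≤ 1. For μ ≤ 1 with offspring not concentrated at 1, the Galton-Watson process goes extinct almost surely, so q = 1.
(Algebraic check: The pgf is f(s) = 11/20 + 3/20·s + 3/10·s². The extinction probability q is the smallest fixed point of f in [0, 1]. Setting s = f(s):
  3/10·s² + (3/20 − 1)·s + 11/20 = 0
  3/10·s² − (11/20 + 3/10)·s + 11/20 = 0
which factors as (s − 1)·(3/10·s − 11/20) = 0, giving roots s = 1 and s = (11/20)/(3/10) = 11/6. Since 11/6 ≥ 1, the smallest root in [0, 1] is s = 1.)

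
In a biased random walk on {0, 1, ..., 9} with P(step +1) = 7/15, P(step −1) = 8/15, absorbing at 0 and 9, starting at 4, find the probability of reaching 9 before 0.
P(hit 9 before 0) = (1 − (8/7)^4) / (1 − (8/7)^9) = 28487865/93864121

Let u_k denote P(reach 9 before 0 | start at k). Boundary: u_0 = 0, u_9 = 1. Recurrence: u_k = 7/15·u_{k+1} + 8/15·u_{k-1} for 1 ≤ k ≤ 8. Try u_k = A + B·r^k with r = q/p = (8/15)/(7/15) = 8/7. Substitution satisfies the recurrence; boundary conditions give:
  u_k = (1 − r^k) / (1 − r^N) = (1 − (8/7)^4) / (1 − (8/7)^9) = 28487865/93864121.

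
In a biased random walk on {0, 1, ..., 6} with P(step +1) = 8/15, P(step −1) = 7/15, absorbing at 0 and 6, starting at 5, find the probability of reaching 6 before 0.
P(hit 6 before 0) = (1 − (7/8)^5) / (1 − (7/8)^6) = 127688/144495

Let u_k denote P(reach 6 before 0 | start at k). Boundary: u_0 = 0, u_6 = 1. Recurrence: u_k = 8/15·u_{k+1} + 7/15·u_{k-1} for 1 ≤ k ≤ 5. Try u_k = A + B·r^k with r = q/p = (7/15)/(8/15) = 7/8. Substitution satisfies the recurrence; boundary conditions give:
  u_k = (1 − r^k) / (1 − r^N) = (1 − (7/8)^5) / (1 − (7/8)^6) = 127688/144495.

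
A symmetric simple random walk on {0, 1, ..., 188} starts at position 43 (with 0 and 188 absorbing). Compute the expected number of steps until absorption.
E[τ | X_0 = 43] = 6235

Let v_k = E[τ | X_0 = k]. Boundary: v_0 = v_188 = 0. Recurrence: v_k = 1 + (v_{k-1} + v_{k+1})/2 for 1 ≤ k ≤ 187. The particular solution to v_k − (v_{k-1} + v_{k+1})/2 = 1 is v_k = −k^2. Adding homogeneous solution A + B k and matching boundaries gives v_k = k (188 − k). Substituting k = 43: v_43 = 43 · 145 = 6235.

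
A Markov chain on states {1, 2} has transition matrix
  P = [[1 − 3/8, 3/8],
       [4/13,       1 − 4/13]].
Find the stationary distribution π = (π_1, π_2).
π_1 = 32/71, π_2 = 39/71

Solve πP = π with π_1 + π_2 = 1. From πP = π: π_1 · (1 − 3/8) + π_2 · 4/13 = π_1 ⇒ π_2 · 4/13 = π_1 · 3/8 ⇒ π_2/π_1 = (3/8)/(4/13) = 39/32. Together with π_1 + π_2 = 1:
  π_1 = (4/13)/(3/8 + 4/13) = (4/13)/(71/104) = 32/71,
  π_2 = (3/8)/(3/8 + 4/13) = (3/8)/(71/104) = 39/71.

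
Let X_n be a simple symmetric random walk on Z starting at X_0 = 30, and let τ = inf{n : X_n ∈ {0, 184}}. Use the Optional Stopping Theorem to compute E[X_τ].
E[X_τ] = 30

X_n is a martingale and τ is a bounded-mean stopping time (indeed τ is finite a.s. with bounded expectation since the walk is in a bounded region). By the OST, E[X_τ] = E[X_0] = 30. Equivalently: E[X_τ] = 184 · P(hit 184 first) + 0 · P(hit 0 first) = 184 · (30/184) = 30.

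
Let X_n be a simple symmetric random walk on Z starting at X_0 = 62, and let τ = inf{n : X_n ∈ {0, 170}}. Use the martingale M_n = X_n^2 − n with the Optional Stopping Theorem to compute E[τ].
E[τ] = 6696

M_n = X_n^2 − n is a martingale (since E[X_{n+1}^2 | F_n] = X_n^2 + 1). By OST (τ has finite mean in a bounded region), E[M_τ] = E[M_0] = X_0^2 − 0 = 62^2 = 3844. Also E[M_τ] = E[X_τ^2] − E[τ]. The walk exits at 0 or 170, with P(hit 170 first) = 62/170, so E[X_τ^2] = 170^2 · 62/170 + 0 = 10540. Thus E[τ] = E[X_τ^2] − E[M_τ] = 10540 − 3844 = 6696 = 62(170 − 62) = 6696.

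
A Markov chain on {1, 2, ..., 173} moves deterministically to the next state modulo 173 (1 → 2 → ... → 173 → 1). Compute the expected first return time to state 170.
E[T_170 | X_0 = 170] = 173

The chain cycles deterministically, so starting at state 170 it returns in exactly 173 steps. Equivalently, the stationary distribution is uniform π_j = 1/173 for every state j, so by Kac's formula E[T_170] = 1/π_170 = 173.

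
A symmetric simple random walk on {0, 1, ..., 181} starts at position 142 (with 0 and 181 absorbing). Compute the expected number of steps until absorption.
E[τ | X_0 = 142] = 5538

Let v_k = E[τ | X_0 = k]. Boundary: v_0 = v_181 = 0. Recurrence: v_k = 1 + (v_{k-1} + v_{k+1})/2 for 1 ≤ k ≤ 180. The particular solution to v_k − (v_{k-1} + v_{k+1})/2 = 1 is v_k = −k^2. Adding homogeneous solution A + B k and matching boundaries gives v_k = k (181 − k). Substituting k = 142: v_142 = 142 · 39 = 5538.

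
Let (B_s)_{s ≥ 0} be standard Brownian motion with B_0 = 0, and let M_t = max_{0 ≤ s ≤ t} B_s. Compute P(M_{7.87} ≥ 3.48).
P(M_{7.87} ≥ 3.48) = 2·P(B_{7.87} ≥ 3.48) = 2(1 − Φ(3.48/√7.87)) ≈ 0.2148

By the reflection principle for Brownian motion, P(M_t ≥ a) = 2 · P(B_t ≥ a) for a ≥ 0. Since B_t ~ N(0, t), P(B_t ≥ 3.48) = 1 − Φ(3.48/√t) = 1 − Φ(3.48/√7.87) = 1 − Φ(1.2405). So
  P(M_{7.87} ≥ 3.48) = 2(1 − Φ(1.2405)) ≈ 0.2148.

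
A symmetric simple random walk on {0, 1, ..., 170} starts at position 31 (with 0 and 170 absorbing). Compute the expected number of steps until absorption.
E[τ | X_0 = 31] = 4309

Let v_k = E[τ | X_0 = k]. Boundary: v_0 = v_170 = 0. Recurrence: v_k = 1 + (v_{k-1} + v_{k+1})/2 for 1 ≤ k ≤ 169. The particular solution to v_k − (v_{k-1} + v_{k+1})/2 = 1 is v_k = −k^2. Adding homogeneous solution A + B k and matching boundaries gives v_k = k (170 − k). Substituting k = 31: v_31 = 31 · 139 = 4309.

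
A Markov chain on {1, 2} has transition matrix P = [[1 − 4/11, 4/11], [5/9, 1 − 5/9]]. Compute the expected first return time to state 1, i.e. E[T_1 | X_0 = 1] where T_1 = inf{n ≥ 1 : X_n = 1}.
E[T_1 | X_0 = 1] = 1/π_1 = 91/55

For an irreducible recurrent Markov chain with stationary distribution π, E[T_i | X_0 = i] = 1/π_i (Kac's formula). Here π_1 = (5/9)/(4/11 + 5/9) = (5/9)/(91/99) = 55/91, so E[T_1 | X_0 = 1] = 1/π_1 = (4/11 + 5/9)/(5/9) = (91/99)/(5/9) = 91/55.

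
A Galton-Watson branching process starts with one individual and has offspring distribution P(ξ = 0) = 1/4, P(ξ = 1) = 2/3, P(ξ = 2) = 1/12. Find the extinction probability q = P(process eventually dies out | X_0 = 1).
q = 1

Mean offspring μ = 0·1/4 + 1·2/3 + 2·1/12 = 5/6 ≤ 1. For μ ≤ 1 with offspring not concentrated at 1, the Galton-Watson process goes extinct almost surely, so q = 1.
(Algebraic check: The pgf is f(s) = 1/4 + 2/3·s + 1/12·s². The extinction probability q is the smallest fixed point of f in [0, 1]. Setting s = f(s):
  1/12·s² + (2/3 − 1)·s + 1/4 = 0
  1/12·s² − (1/4 + 1/12)·s + 1/4 = 0
which factors as (s − 1)·(1/12·s − 1/4) = 0, giving roots s = 1 and s = (1/4)/(1/12) = 3. Since 3 ≥ 1, the smallest root in [0, 1] is s = 1.)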